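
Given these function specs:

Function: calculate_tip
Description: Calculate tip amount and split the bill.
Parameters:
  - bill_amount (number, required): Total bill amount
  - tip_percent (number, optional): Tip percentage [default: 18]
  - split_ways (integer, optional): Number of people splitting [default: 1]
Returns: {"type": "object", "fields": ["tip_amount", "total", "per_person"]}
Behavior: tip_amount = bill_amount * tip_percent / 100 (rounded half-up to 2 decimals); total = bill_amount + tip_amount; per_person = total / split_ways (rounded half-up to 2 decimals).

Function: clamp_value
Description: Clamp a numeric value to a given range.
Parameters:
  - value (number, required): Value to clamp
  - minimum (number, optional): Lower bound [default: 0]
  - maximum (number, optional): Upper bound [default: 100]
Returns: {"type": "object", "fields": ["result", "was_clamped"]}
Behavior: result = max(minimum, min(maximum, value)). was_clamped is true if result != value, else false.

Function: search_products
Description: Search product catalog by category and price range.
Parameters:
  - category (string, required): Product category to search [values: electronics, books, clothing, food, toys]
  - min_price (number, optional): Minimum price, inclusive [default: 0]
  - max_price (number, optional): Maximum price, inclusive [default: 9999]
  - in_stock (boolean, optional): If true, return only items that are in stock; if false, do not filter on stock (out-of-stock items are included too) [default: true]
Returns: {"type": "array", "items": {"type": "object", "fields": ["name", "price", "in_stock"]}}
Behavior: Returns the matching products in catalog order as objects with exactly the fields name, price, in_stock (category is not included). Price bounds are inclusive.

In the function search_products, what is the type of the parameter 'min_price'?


The search_products spec declares:
  - min_price (number, optional): Minimum price, inclusive [default: 0]
Type:
number


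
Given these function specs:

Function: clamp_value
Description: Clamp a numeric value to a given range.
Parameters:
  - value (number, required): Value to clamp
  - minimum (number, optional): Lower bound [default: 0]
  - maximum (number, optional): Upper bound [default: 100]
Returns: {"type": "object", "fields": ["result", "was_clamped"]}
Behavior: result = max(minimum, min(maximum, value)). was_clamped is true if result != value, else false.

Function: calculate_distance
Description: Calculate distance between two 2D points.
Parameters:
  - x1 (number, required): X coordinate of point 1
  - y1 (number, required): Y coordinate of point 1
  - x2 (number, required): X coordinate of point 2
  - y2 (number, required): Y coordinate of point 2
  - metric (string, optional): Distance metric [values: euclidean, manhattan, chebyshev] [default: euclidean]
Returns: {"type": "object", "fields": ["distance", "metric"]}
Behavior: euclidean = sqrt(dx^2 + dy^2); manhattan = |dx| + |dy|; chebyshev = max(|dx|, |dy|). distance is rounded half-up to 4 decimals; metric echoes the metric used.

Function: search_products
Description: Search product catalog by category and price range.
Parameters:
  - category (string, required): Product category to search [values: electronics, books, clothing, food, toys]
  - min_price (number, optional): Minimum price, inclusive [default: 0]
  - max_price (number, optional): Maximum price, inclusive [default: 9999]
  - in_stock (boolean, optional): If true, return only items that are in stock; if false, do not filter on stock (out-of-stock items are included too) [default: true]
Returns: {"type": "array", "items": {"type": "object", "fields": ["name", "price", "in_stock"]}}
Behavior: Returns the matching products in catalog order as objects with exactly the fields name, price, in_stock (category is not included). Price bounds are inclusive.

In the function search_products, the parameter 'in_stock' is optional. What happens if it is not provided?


The search_products spec declares:
  - in_stock (boolean, optional): If true, return only items that are in stock; if false, do not filter on stock (out-of-stock items are included too) [default: true]
It defaults to true


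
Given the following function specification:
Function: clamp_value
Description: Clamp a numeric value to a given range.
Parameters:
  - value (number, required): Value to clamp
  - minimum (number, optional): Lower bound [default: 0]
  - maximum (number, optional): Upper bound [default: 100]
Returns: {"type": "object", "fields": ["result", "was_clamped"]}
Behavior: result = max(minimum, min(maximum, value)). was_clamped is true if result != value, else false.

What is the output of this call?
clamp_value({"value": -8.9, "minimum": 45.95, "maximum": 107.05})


result = max(45.95, min(107.05, -8.9)) = max(45.95, -8.9) = 45.95
was_clamped = (45.95 != -8.9) = true
Output:
{"result": 45.95, "was_clamped": true}


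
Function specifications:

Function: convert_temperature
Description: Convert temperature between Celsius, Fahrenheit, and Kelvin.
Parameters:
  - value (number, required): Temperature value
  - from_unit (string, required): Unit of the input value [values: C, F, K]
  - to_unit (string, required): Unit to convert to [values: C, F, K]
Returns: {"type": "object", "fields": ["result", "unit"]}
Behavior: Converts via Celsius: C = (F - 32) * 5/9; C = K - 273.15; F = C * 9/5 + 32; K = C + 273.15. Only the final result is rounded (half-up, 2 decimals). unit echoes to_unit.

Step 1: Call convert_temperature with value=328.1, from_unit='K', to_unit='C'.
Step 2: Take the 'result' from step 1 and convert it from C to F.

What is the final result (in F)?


Step 1: convert_temperature(value=328.1, from_unit=K, to_unit=C)
  To C: 328.1 - 273.15 = 54.95
  Target is C: 54.95
  Round to 2 decimals: 54.95
  -> result = 54.95 C
Step 2: convert_temperature(value=54.95, from_unit=C, to_unit=F)
  Input already in C: 54.95
  To F: 54.95 * 9/5 + 32 = 130.91
  Round to 2 decimals: 130.91
  -> result = 130.91 F
130.91 F


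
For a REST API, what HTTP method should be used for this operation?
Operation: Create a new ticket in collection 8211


GET = read, POST = create, PUT = update/replace, DELETE = remove
This operation is a create.
POST


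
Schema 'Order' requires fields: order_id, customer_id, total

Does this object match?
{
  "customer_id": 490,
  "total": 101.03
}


Checking required fields...
Missing: order_id
Invalid - missing required field 'order_id'


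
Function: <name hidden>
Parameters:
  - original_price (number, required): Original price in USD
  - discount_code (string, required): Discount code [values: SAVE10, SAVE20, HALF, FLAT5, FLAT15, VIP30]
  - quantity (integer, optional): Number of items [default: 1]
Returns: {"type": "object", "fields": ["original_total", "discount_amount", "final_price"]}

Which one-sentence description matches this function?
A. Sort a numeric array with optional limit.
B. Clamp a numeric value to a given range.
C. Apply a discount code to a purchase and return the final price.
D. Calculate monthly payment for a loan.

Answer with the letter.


Parameters original_price, discount_code, quantity and return ["original_total", "discount_amount", "final_price"] fit: Apply a discount code to a purchase and return the final price.
C


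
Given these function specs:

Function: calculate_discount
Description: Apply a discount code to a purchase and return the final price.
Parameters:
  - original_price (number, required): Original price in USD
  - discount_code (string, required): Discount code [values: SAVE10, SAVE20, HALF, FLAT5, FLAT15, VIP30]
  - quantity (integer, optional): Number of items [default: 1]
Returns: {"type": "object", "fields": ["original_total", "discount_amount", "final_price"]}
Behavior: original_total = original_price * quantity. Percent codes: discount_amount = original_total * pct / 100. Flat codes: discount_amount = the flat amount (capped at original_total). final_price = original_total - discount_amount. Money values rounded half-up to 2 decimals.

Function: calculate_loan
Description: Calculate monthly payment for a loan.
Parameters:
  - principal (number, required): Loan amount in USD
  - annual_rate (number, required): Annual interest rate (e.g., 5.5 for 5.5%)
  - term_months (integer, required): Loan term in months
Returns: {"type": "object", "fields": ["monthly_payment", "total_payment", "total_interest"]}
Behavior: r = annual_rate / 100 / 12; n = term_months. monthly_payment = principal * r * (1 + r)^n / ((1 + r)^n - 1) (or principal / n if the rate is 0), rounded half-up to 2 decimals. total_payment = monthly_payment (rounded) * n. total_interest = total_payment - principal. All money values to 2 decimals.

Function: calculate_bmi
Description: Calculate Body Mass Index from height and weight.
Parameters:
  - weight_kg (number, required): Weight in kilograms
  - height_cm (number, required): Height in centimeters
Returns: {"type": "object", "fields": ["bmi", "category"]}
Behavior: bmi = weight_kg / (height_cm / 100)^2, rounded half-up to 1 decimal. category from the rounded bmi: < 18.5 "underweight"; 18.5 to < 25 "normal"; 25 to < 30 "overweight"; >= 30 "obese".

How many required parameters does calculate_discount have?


Parameters of calculate_discount: original_price (required), discount_code (required), quantity (optional)
Required count:
2


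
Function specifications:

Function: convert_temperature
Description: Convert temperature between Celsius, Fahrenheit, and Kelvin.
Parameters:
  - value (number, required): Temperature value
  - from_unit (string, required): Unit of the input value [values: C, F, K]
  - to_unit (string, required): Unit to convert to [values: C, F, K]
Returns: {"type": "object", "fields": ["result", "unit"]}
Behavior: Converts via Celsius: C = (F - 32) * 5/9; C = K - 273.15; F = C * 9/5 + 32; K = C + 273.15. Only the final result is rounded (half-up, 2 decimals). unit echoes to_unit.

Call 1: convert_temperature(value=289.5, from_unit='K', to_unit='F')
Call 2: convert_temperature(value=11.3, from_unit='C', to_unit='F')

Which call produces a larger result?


Call 1:
  To C: 289.5 - 273.15 = 16.35
  To F: 16.35 * 9/5 + 32 = 61.43
  Round to 2 decimals: 61.43
  -> 61.43 F
Call 2:
  Input already in C: 11.3
  To F: 11.3 * 9/5 + 32 = 52.34
  Round to 2 decimals: 52.34
  -> 52.34 F
Call 1 (61.43 F)


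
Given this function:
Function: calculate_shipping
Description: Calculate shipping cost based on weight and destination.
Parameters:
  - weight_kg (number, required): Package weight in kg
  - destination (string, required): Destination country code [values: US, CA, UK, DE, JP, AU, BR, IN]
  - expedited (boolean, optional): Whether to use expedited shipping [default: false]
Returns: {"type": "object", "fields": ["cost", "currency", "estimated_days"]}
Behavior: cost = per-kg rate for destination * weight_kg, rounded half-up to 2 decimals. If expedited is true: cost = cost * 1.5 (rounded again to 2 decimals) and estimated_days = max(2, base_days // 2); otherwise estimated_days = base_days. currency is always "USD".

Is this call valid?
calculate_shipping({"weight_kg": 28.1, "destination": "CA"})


Checking all required parameters present and types match... All valid.
Valid


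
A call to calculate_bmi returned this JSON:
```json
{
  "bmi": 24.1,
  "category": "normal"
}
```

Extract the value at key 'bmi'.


24.1


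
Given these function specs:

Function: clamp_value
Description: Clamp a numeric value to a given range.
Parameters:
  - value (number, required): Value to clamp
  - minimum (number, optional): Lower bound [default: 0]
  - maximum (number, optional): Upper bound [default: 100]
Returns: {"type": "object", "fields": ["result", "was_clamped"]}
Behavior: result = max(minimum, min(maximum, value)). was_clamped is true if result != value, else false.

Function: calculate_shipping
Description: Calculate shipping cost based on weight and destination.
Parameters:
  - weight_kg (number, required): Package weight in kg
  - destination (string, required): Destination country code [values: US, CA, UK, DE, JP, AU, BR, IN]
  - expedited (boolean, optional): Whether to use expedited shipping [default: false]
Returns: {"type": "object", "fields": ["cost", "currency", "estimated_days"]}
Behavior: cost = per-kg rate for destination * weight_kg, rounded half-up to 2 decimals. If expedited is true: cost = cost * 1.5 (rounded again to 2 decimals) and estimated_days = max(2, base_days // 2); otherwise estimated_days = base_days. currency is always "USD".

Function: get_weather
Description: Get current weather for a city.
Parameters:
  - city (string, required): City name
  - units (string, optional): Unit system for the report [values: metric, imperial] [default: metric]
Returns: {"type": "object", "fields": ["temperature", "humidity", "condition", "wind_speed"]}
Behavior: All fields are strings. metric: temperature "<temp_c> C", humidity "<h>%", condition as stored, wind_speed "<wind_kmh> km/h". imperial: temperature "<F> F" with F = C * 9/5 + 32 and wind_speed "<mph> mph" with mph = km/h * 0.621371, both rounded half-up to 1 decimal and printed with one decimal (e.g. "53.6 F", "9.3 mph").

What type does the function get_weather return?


The get_weather spec declares Returns: {"type": "object", "fields": ["temperature", "humidity", "condition", "wind_speed"]}
Type:
object


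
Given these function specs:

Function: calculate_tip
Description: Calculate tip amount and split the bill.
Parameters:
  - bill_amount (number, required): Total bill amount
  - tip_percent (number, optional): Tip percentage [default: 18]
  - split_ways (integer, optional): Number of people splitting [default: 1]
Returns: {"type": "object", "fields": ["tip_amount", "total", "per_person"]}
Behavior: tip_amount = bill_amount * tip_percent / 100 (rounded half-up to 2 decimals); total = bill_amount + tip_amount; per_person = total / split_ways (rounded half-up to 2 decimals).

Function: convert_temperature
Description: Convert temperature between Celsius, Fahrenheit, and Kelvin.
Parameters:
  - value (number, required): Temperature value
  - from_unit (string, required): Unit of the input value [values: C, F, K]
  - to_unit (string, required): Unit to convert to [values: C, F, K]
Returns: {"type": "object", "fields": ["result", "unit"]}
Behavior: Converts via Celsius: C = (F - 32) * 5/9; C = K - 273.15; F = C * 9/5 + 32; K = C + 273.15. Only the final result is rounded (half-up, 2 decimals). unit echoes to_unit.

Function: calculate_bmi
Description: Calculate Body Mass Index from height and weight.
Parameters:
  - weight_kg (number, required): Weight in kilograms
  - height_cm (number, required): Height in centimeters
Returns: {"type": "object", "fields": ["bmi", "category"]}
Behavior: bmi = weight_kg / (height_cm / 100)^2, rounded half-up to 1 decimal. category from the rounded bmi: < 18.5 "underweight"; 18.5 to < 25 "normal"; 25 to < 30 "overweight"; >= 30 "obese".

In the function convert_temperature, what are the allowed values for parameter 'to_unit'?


The convert_temperature spec declares:
  - to_unit (string, required): Unit to convert to [values: C, F, K]
Allowed values:
C, F, K


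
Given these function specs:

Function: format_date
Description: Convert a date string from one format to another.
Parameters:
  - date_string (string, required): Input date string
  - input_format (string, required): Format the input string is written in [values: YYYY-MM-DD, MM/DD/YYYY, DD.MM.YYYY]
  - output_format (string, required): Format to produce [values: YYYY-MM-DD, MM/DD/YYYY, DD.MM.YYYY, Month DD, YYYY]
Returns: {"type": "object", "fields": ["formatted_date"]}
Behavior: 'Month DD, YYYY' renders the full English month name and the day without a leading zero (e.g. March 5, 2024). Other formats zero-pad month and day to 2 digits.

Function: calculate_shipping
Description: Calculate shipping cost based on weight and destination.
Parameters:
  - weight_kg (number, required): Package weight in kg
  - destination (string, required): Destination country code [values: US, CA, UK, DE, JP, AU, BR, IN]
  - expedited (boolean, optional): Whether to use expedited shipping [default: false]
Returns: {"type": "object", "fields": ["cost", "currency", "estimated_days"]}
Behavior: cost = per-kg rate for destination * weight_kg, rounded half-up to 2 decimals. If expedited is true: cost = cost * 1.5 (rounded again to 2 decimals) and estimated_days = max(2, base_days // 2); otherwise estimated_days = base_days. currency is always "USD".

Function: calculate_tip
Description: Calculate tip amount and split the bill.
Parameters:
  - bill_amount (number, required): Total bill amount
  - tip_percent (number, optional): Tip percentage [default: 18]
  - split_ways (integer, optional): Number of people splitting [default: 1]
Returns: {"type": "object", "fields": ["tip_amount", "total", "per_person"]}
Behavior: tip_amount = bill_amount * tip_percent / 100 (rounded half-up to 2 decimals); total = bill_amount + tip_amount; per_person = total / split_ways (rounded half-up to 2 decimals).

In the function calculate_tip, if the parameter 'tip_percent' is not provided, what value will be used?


The calculate_tip spec declares:
  - tip_percent (number, optional): Tip percentage [default: 18]
Default:
18


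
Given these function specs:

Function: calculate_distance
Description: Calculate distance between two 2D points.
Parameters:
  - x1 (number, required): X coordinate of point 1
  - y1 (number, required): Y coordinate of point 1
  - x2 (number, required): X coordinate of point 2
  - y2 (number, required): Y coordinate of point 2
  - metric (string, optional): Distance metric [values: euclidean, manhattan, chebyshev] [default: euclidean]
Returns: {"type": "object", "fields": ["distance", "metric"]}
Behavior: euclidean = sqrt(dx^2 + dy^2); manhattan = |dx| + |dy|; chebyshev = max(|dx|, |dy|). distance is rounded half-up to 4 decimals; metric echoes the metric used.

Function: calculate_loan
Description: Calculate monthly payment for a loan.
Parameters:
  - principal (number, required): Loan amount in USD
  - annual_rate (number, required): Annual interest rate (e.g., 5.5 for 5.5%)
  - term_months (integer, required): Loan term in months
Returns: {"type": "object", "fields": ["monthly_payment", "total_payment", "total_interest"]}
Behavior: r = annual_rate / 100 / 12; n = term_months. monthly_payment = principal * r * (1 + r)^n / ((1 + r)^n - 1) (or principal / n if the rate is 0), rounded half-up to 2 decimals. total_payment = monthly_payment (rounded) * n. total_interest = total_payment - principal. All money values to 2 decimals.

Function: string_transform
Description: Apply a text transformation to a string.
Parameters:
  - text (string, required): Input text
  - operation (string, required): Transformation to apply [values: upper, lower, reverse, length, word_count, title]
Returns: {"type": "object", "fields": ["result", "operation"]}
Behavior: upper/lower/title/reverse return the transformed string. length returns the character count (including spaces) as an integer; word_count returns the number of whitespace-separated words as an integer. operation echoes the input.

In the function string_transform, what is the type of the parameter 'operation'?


The string_transform spec declares:
  - operation (string, required): Transformation to apply [values: upper, lower, reverse, length, word_count, title]
Type:
string


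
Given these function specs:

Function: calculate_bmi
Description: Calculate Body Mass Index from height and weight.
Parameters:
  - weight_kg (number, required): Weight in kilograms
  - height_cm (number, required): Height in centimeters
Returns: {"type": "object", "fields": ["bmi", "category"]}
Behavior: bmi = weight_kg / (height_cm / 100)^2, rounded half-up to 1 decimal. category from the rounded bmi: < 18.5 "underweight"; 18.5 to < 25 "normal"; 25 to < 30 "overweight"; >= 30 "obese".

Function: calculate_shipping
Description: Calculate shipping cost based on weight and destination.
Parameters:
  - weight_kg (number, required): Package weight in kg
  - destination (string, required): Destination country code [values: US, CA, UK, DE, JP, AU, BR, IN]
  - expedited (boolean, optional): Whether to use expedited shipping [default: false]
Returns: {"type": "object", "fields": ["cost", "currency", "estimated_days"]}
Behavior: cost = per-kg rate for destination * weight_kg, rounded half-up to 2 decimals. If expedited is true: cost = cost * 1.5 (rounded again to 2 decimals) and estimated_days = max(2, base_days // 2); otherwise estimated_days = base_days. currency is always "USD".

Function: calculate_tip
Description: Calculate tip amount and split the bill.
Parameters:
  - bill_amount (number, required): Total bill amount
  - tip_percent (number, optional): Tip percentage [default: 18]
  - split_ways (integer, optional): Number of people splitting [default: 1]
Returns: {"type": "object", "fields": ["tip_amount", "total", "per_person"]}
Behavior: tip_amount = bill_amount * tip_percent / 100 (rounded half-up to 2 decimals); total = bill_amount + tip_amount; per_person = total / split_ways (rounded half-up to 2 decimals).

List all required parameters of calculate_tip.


Parameters of calculate_tip and their required/optional flag:
  bill_amount: required
  tip_percent: optional
  split_ways: optional
bill_amount


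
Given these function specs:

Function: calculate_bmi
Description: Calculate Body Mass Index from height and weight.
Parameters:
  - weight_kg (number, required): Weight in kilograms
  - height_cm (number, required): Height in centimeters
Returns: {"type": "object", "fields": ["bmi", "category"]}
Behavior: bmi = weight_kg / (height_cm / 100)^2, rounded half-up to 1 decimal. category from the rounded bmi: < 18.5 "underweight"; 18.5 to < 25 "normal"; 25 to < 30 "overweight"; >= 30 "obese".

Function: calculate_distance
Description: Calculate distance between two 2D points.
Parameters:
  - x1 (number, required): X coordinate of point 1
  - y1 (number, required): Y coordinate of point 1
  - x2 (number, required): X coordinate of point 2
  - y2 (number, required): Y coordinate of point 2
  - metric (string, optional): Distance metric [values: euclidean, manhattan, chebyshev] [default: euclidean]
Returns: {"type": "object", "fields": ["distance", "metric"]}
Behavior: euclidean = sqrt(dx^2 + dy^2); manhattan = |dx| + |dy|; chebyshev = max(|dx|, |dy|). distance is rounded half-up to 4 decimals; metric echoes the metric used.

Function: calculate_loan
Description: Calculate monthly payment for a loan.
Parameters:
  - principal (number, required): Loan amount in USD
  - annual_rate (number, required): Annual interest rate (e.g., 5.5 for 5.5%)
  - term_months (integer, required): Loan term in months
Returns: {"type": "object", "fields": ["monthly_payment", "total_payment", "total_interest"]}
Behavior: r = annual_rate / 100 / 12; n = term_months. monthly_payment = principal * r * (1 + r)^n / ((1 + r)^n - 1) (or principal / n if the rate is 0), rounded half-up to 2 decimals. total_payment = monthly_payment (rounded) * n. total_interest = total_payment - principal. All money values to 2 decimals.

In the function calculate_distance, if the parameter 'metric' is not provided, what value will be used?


The calculate_distance spec declares:
  - metric (string, optional): Distance metric [values: euclidean, manhattan, chebyshev] [default: euclidean]
Default:
euclidean


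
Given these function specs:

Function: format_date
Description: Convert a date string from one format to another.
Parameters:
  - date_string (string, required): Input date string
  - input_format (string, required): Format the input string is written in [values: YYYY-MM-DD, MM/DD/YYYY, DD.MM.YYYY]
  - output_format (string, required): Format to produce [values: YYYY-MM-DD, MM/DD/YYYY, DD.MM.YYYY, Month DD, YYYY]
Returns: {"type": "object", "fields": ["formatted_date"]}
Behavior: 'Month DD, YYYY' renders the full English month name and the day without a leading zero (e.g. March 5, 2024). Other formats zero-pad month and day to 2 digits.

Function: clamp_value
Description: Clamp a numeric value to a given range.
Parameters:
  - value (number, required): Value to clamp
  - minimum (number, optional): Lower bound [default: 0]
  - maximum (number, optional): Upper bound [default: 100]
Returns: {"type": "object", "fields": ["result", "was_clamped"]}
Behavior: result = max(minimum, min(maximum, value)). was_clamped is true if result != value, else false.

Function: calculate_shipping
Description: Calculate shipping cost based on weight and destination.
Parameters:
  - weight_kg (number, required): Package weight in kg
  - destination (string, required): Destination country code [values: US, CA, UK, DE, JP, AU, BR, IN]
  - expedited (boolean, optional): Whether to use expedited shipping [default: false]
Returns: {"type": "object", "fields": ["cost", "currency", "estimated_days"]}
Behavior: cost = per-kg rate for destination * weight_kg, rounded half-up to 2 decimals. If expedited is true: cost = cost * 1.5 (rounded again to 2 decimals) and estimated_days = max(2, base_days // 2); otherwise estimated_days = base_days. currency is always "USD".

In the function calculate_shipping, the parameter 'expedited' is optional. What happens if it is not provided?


The calculate_shipping spec declares:
  - expedited (boolean, optional): Whether to use expedited shipping [default: false]
It defaults to false


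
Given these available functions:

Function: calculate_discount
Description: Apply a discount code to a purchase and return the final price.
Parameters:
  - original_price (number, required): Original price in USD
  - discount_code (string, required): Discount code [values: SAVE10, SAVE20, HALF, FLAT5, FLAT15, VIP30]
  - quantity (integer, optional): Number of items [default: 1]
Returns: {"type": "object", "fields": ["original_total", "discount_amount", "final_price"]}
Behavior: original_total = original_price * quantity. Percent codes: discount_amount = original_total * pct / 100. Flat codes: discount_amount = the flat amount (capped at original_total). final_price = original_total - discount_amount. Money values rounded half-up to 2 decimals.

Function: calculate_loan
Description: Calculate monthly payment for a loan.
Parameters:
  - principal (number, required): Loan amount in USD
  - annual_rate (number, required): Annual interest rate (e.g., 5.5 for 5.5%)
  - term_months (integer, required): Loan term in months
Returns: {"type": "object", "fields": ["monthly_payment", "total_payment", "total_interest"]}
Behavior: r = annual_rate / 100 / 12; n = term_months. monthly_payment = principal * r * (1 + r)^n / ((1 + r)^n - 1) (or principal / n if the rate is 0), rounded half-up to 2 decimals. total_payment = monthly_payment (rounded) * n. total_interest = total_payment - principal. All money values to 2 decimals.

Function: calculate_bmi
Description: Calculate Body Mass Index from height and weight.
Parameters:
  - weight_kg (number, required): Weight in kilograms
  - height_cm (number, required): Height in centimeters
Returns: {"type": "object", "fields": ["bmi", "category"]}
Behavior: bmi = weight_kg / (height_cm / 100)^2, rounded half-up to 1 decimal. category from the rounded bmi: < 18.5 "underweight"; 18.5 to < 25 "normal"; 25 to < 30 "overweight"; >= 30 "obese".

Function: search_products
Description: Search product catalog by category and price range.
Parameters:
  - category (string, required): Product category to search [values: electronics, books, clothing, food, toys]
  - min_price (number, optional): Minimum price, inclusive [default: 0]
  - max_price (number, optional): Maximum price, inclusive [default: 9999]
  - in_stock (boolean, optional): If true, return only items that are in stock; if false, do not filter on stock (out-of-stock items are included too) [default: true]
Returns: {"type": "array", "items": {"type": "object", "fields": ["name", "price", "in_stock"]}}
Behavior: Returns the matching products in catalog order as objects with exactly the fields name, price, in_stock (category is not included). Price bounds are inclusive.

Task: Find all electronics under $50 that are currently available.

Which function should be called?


The task needs a function whose description is: Search product catalog by category and price range.
search_products


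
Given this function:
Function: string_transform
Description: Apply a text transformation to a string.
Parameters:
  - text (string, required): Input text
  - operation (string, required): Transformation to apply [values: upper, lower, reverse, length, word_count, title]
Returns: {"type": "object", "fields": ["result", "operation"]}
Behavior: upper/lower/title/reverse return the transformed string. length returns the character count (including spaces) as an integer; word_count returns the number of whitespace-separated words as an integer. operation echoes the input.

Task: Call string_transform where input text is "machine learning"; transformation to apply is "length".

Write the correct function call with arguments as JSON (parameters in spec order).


Mapping each described value to its parameter name:
  'Input text' -> text = "machine learning"
  'Transformation to apply' -> operation = "length"
string_transform({"text": "machine learning", "operation": "length"})


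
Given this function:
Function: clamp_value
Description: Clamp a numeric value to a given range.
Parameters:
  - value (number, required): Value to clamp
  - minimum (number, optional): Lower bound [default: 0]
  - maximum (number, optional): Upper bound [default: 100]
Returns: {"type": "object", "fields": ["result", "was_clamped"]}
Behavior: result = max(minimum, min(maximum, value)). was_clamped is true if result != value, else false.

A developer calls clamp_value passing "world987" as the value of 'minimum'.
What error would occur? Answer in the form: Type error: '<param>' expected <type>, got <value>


Spec: 'minimum' is declared as number; "world987" is a string.
Type error: 'minimum' expected number, got "world987"


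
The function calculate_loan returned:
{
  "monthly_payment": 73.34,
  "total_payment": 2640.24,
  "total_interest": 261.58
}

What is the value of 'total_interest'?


261.58


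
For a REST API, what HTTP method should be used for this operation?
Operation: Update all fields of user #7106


GET = read, POST = create, PUT = update/replace, DELETE = remove
This operation is an update/replace.
PUT


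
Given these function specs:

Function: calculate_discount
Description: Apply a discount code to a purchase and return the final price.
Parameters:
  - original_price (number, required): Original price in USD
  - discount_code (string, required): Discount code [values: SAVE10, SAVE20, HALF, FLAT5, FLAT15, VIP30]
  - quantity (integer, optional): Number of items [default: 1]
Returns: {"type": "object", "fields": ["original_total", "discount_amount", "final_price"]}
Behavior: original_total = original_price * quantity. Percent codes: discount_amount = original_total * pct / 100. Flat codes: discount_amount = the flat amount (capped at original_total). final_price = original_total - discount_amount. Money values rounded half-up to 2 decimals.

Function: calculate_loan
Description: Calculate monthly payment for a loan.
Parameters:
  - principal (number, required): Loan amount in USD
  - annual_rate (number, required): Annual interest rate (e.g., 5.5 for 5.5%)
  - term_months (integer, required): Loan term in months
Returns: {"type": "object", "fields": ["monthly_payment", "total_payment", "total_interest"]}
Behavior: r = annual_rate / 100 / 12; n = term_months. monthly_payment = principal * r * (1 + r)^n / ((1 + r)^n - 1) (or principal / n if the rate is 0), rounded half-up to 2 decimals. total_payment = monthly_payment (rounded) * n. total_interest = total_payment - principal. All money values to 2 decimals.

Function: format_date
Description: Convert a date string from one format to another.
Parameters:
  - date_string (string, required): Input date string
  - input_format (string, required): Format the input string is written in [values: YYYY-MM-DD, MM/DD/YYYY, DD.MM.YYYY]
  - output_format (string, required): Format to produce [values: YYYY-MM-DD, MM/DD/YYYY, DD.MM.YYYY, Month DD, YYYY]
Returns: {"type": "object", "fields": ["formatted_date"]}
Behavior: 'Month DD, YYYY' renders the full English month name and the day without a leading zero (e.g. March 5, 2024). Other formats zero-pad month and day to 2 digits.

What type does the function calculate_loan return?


The calculate_loan spec declares Returns: {"type": "object", "fields": ["monthly_payment", "total_payment", "total_interest"]}
Type:
object


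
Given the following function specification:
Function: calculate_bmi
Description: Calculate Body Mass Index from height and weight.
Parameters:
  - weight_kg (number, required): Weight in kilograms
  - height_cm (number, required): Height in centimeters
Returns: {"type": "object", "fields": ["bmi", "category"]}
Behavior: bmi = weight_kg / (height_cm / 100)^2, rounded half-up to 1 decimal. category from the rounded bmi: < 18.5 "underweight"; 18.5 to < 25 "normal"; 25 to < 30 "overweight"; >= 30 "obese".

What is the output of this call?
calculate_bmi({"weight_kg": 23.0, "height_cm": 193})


height_m = 193 / 100 = 1.93
bmi = 23.0 / 1.93^2 = 23.0 / 3.7249 = 6.174662 -> 6.2
6.2 < 18.5 -> underweight
Output:
{"bmi": 6.2, "category": "underweight"}


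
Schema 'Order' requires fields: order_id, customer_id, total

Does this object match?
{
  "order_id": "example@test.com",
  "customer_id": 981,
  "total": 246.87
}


Checking required fields... All present.
Valid - all required fields present


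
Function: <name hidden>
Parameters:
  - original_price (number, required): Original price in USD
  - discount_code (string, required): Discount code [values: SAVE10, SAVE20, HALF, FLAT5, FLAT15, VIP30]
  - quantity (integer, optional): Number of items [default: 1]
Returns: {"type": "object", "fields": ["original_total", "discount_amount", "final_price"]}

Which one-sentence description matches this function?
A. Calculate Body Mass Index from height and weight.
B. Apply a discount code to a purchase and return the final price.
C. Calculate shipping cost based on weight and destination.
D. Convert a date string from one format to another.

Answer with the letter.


Parameters original_price, discount_code, quantity and return ["original_total", "discount_amount", "final_price"] fit: Apply a discount code to a purchase and return the final price.
B


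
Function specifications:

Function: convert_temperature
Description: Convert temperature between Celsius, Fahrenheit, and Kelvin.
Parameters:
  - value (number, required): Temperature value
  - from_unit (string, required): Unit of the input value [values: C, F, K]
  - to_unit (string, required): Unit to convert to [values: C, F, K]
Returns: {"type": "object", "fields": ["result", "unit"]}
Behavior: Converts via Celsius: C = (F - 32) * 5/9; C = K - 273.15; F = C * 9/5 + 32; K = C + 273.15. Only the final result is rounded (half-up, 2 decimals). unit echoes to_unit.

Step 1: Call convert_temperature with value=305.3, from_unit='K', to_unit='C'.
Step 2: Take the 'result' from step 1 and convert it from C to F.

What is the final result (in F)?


Step 1: convert_temperature(value=305.3, from_unit=K, to_unit=C)
  To C: 305.3 - 273.15 = 32.15
  Target is C: 32.15
  Round to 2 decimals: 32.15
  -> result = 32.15 C
Step 2: convert_temperature(value=32.15, from_unit=C, to_unit=F)
  Input already in C: 32.15
  To F: 32.15 * 9/5 + 32 = 89.87
  Round to 2 decimals: 89.87
  -> result = 89.87 F
89.87 F


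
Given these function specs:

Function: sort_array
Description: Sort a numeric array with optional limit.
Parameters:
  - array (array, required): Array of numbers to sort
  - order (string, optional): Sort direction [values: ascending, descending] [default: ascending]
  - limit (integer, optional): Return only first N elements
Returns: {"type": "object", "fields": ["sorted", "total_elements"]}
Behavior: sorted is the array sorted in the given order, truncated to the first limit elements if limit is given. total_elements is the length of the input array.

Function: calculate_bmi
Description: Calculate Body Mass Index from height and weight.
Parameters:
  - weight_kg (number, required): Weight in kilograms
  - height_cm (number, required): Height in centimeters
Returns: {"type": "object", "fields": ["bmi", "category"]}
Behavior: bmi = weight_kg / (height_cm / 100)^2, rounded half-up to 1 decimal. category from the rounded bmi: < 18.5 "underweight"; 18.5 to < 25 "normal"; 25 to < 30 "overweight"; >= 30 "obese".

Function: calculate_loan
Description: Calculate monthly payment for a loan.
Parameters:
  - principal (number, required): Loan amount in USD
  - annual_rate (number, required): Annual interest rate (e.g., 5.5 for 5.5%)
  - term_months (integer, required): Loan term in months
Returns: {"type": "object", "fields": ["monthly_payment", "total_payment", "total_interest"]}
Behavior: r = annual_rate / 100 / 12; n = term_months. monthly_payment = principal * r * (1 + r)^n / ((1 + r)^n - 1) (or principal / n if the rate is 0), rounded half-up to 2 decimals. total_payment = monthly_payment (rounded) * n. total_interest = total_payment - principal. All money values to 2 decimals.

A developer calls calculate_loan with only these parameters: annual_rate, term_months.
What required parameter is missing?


Required parameters: principal, annual_rate, term_months
Provided: annual_rate, term_months
Missing: principal
principal


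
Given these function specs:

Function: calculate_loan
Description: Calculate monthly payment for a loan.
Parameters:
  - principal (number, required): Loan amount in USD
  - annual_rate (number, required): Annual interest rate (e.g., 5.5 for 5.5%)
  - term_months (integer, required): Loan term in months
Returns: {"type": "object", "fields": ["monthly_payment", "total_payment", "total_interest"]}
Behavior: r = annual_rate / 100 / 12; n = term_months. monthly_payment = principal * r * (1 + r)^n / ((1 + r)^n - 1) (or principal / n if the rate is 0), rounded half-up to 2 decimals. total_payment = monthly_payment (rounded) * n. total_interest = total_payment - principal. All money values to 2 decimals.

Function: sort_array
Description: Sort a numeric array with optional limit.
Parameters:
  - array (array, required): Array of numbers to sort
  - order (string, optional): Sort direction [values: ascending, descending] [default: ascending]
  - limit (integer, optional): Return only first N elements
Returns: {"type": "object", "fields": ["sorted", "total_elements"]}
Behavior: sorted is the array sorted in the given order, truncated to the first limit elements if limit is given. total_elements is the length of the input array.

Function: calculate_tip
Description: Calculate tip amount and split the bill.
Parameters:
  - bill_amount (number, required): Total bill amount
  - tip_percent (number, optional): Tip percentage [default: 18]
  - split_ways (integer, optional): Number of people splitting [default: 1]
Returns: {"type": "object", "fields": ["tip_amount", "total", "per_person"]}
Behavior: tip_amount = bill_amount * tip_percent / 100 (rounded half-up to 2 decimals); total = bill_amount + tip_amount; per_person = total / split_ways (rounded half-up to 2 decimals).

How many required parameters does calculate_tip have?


Parameters of calculate_tip: bill_amount (required), tip_percent (optional), split_ways (optional)
Required count:
1


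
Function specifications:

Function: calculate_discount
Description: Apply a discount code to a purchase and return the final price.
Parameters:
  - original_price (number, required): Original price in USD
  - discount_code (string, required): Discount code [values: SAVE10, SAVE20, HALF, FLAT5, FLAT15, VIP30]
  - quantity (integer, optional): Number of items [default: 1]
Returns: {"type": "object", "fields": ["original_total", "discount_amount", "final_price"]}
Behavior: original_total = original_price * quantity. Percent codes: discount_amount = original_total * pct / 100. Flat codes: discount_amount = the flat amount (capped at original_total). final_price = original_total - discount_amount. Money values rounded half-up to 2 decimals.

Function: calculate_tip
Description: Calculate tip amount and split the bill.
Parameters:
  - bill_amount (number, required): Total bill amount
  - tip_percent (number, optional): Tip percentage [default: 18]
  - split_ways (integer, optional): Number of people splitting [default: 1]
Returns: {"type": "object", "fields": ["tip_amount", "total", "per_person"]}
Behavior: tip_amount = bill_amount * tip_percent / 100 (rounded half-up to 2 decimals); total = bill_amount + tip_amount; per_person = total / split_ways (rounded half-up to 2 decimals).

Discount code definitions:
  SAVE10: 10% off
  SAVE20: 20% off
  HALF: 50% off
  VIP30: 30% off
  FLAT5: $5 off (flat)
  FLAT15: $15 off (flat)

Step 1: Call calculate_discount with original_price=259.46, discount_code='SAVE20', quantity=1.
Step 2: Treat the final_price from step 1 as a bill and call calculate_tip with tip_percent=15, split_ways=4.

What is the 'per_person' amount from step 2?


Step 1: calculate_discount(original_price=259.46, discount_code=SAVE20, quantity=1)
  original_total = 259.46 * 1 = 259.46
  SAVE20 = 20% off: discount_amount = 259.46 * 20/100 = 51.892 -> 51.89
  final_price = 259.46 - 51.89 = 207.57
  -> final_price = 207.57
Step 2: calculate_tip(bill_amount=207.57, tip_percent=15, split_ways=4)
  tip_amount = 207.57 * 15/100 = 31.1355 -> 31.14
  total = 207.57 + 31.14 = 238.71
  per_person = 238.71 / 4 = 59.6775 -> 59.68
  -> per_person = 59.68
$59.68
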